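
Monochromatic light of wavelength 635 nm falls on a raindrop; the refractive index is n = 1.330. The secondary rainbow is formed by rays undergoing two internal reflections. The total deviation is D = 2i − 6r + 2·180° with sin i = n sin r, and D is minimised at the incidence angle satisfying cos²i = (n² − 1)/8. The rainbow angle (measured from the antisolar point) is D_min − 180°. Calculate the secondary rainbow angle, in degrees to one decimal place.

cos²i = (1.76890 − 1)/8 = 0.09611; i = arccos(0.31002) = 71.940°.
sin r = sin 71.940°/1.330 = 0.71483; r = 45.630°.
D_min = 2·71.940° − 6·45.630° + 360° = 230.101°.
Rainbow angle = D_min − 180° = 50.101°.

50.1°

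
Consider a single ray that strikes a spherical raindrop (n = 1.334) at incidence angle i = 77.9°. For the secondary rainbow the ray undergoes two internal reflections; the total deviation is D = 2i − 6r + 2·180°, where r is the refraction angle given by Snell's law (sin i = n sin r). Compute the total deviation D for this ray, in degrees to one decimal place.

sin r = sin 77.9° / 1.334 = 0.9778/1.334 = 0.7330; r = 47.14°.
D = 2·77.9° − 6·47.14° + 2·180° = 155.80° − 282.82° + 360° = 232.98°.

233.0°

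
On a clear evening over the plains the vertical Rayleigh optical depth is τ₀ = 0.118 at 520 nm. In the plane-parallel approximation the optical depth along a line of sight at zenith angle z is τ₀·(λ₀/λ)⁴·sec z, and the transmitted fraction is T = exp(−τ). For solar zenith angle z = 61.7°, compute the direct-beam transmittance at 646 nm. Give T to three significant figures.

sec 61.7° = 2.1093.
τ = 0.118 × (520/646)⁴ × 2.1093 = 0.118 × 0.4198 × 2.1093 = 0.1045.
T = exp(−0.1045) = 0.9008.

0.901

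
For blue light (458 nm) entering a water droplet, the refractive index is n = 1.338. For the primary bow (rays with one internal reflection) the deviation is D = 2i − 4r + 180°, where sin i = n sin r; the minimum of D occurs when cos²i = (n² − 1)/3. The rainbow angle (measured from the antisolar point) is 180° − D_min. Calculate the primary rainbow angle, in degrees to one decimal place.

41.4°

cos²i = (1.79024 − 1)/3 = 0.26341; i = arccos(0.51324) = 59.120°.
sin r = sin 59.120°/1.338 = 0.64144; r = 39.899°.
D_min = 2·59.120° − 4·39.899° + 180° = 138.643°.
Rainbow angle = 180° − D_min = 41.357°.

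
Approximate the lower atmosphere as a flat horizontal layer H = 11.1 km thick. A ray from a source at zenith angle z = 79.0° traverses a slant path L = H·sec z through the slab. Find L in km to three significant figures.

sec z = 1/cos 79.0° = 5.2408.
L = 11.1 × 5.2408 = 58.173 km.

58.2 km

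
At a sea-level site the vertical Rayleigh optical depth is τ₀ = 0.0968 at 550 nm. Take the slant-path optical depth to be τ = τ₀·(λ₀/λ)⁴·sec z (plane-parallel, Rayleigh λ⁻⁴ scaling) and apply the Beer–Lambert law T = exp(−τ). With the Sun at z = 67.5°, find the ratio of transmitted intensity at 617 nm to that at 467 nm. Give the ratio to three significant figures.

Airmass: sec 67.5° = 2.6131.
τ(617 nm) = 0.0968 × (550/617)⁴ × 2.6131 = 0.0968 × 0.6314 × 2.6131 = 0.1597.
τ(467 nm) = 0.0968 × (550/467)⁴ × 2.6131 = 0.0968 × 1.9239 × 2.6131 = 0.4867.
T(617)/T(467) = exp(τ_B − τ_A) = exp(0.3269) = 1.3867.

1.39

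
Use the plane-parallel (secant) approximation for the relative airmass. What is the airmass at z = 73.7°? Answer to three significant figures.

3.56

X = sec z = 1/cos 73.7° = 1/0.2807 = 3.5629.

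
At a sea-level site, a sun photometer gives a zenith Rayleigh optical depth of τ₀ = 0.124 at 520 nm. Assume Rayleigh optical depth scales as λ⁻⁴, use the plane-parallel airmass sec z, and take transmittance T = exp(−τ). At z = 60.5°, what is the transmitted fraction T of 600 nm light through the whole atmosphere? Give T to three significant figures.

0.868

sec 60.5° = 2.0308.
τ = 0.124 × (520/600)⁴ × 2.0308 = 0.124 × 0.5642 × 2.0308 = 0.1421.
T = exp(−0.1421) = 0.8676.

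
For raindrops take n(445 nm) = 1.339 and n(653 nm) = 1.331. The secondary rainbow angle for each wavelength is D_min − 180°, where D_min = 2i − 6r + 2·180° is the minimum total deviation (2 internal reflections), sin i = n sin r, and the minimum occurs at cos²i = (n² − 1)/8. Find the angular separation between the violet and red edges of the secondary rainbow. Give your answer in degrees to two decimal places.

At 445 nm (n = 1.339): cos²i = 0.09912 → i = 71.650°, r = 45.141°, D_min = 232.451°, rainbow angle = 52.451°.
At 653 nm (n = 1.331): cos²i = 0.09645 → i = 71.907°, r = 45.575°, D_min = 230.365°, rainbow angle = 50.365°.
Angular width = |52.451° − 50.365°| = 2.086°.

2.09°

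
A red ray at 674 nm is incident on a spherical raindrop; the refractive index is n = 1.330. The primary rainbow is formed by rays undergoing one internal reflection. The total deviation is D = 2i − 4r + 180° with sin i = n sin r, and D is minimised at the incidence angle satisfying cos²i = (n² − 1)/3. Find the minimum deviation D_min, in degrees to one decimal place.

137.5°

cos²i = (1.76890 − 1)/3 = 0.25630; i = arccos(0.50626) = 59.585°.
sin r = sin 59.585°/1.330 = 0.64841; r = 40.422°.
D_min = 2·59.585° − 4·40.422° + 180° = 137.484°.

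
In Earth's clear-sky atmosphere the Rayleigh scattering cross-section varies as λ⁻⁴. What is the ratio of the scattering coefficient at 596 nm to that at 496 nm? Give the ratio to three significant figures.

0.480

Rayleigh scattering ∝ λ⁻⁴, so the ratio of coefficients is the inverse fourth power of the wavelength ratio.
σ(596)/σ(496) = (496/596)⁴ = (0.8322)⁴ = 0.4797.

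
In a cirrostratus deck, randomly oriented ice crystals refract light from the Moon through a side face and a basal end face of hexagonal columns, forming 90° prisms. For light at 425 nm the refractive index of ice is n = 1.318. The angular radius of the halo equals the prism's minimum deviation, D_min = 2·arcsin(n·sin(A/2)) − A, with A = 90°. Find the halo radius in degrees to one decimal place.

n·sin(A/2) = 1.318 × sin 45° = 1.318 × 0.7071 = 0.9320.
D_min = 2·arcsin(0.9320) − 90° = 2 × 68.743° − 90° = 47.487°.

47.5°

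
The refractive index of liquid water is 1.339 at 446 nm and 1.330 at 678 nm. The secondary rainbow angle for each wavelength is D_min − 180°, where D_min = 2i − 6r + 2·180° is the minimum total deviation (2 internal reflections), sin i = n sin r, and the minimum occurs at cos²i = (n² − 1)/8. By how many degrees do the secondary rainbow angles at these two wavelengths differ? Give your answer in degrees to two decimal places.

2.35°

At 446 nm (n = 1.339): cos²i = 0.09912 → i = 71.650°, r = 45.141°, D_min = 232.451°, rainbow angle = 52.451°.
At 678 nm (n = 1.330): cos²i = 0.09611 → i = 71.940°, r = 45.630°, D_min = 230.101°, rainbow angle = 50.101°.
Angular width = |52.451° − 50.101°| = 2.350°.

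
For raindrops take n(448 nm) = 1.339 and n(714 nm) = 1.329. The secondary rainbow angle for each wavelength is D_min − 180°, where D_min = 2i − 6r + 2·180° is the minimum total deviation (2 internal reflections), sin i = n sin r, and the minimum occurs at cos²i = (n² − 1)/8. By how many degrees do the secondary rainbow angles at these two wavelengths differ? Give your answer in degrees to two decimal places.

At 448 nm (n = 1.339): cos²i = 0.09912 → i = 71.650°, r = 45.141°, D_min = 232.451°, rainbow angle = 52.451°.
At 714 nm (n = 1.329): cos²i = 0.09578 → i = 71.972°, r = 45.685°, D_min = 229.837°, rainbow angle = 49.837°.
Angular width = |52.451° − 49.837°| = 2.614°.

2.61°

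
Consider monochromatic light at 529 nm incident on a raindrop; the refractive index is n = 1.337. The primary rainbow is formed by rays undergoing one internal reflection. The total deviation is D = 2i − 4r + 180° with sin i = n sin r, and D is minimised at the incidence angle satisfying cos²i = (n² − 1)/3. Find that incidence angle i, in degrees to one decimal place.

59.2°

cos²i = (1.337² − 1)/3 = (1.78757 − 1)/3 = 0.26252.
cos i = 0.51237, so i = 59.178°.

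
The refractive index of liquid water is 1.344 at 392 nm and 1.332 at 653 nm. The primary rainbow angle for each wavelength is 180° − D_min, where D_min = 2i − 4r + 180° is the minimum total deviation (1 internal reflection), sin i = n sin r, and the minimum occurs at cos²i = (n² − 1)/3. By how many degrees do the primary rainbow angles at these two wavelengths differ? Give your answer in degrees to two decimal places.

At 392 nm (n = 1.344): cos²i = 0.26878 → i = 58.772°, r = 39.512°, D_min = 139.495°, rainbow angle = 40.505°.
At 653 nm (n = 1.332): cos²i = 0.25807 → i = 59.469°, r = 40.290°, D_min = 137.776°, rainbow angle = 42.224°.
Angular width = |40.505° − 42.224°| = 1.719°.

1.72°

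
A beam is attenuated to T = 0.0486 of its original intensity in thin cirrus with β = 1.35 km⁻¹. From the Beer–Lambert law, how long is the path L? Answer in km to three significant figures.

2.24 km

Beer–Lambert: T = exp(−βL) ⇒ L = −ln(T)/β = −ln(0.0486)/1.35 = 3.0241/1.35 = 2.24 km.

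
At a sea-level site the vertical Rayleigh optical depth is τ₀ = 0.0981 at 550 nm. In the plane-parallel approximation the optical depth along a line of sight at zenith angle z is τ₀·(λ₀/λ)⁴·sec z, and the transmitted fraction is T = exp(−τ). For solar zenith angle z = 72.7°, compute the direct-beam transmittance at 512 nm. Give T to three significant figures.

sec 72.7° = 3.3628.
τ = 0.0981 × (550/512)⁴ × 3.3628 = 0.0981 × 1.3316 × 3.3628 = 0.4393.
T = exp(−0.4393) = 0.6445.

0.645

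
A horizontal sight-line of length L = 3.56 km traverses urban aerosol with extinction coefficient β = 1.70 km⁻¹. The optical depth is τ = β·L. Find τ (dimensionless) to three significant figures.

6.05

τ = β·L = 1.70 × 3.56 = 6.0520.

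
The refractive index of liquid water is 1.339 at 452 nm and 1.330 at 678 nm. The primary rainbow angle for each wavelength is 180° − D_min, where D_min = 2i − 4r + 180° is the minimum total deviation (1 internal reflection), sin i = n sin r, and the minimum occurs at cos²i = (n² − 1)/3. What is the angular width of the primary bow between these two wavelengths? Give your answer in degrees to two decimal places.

1.30°

At 452 nm (n = 1.339): cos²i = 0.26431 → i = 59.062°, r = 39.834°, D_min = 138.786°, rainbow angle = 41.214°.
At 678 nm (n = 1.330): cos²i = 0.25630 → i = 59.585°, r = 40.422°, D_min = 137.484°, rainbow angle = 42.516°.
Angular width = |41.214° − 42.516°| = 1.303°.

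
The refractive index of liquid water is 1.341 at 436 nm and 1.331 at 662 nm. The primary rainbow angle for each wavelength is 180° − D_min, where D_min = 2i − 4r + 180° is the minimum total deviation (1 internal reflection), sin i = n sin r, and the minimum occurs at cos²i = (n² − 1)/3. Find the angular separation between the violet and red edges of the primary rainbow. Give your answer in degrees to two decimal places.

1.44°

At 436 nm (n = 1.341): cos²i = 0.26609 → i = 58.946°, r = 39.705°, D_min = 139.071°, rainbow angle = 40.929°.
At 662 nm (n = 1.331): cos²i = 0.25719 → i = 59.527°, r = 40.356°, D_min = 137.630°, rainbow angle = 42.370°.
Angular width = |40.929° − 42.370°| = 1.441°.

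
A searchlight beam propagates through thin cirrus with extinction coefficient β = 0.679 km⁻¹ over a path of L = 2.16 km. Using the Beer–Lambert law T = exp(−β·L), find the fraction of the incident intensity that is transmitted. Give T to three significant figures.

0.231

τ = β·L = 0.679 × 2.16 = 1.4666.
T = exp(−1.4666) = 0.2307.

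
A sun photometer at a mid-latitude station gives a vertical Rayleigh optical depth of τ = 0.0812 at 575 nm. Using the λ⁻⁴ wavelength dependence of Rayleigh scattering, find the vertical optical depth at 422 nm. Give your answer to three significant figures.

0.280

τ(422 nm) = τ(575 nm) × (575/422)⁴ = 0.0812 × (1.3626)⁴ = 0.0812 × 3.4468 = 0.2799.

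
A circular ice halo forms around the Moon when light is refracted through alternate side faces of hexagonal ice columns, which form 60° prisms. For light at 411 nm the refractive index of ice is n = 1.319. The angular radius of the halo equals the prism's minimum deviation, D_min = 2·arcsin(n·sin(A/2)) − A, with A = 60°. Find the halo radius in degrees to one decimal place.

n·sin(A/2) = 1.319 × sin 30° = 1.319 × 0.5000 = 0.6595.
D_min = 2·arcsin(0.6595) − 60° = 2 × 41.262° − 60° = 22.524°.

22.5°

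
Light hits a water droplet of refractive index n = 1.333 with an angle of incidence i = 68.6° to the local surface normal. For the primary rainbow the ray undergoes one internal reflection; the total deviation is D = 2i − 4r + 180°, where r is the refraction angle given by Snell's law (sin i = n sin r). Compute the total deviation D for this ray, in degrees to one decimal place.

140.0°

sin r = sin 68.6° / 1.333 = 0.9311/1.333 = 0.6985; r = 44.30°.
D = 2·68.6° − 4·44.30° + 180° = 137.20° − 177.22° + 180° = 139.98°.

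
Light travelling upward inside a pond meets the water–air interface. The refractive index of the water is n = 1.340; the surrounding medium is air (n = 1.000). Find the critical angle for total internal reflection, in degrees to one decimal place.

sin θ_c = n_air / n = 1.000 / 1.340 = 0.7463.
θ_c = arcsin(0.7463) = 48.27°.

48.3°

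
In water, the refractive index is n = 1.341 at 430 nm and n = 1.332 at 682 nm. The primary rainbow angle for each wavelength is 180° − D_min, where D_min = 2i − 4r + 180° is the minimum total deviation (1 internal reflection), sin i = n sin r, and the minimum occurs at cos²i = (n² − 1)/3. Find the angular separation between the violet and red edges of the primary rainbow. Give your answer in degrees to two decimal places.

At 430 nm (n = 1.341): cos²i = 0.26609 → i = 58.946°, r = 39.705°, D_min = 139.071°, rainbow angle = 40.929°.
At 682 nm (n = 1.332): cos²i = 0.25807 → i = 59.469°, r = 40.290°, D_min = 137.776°, rainbow angle = 42.224°.
Angular width = |40.929° − 42.224°| = 1.295°.

1.29°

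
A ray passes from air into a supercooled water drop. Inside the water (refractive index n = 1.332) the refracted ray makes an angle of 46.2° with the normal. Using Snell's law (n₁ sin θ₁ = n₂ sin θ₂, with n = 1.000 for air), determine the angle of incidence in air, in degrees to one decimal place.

74.0°

Snell: sin θ_i = n · sin θ_r = 1.332 × sin 46.2° = 1.332 × 0.7218 = 0.9614.
θ_i = arcsin(0.9614) = 74.03°.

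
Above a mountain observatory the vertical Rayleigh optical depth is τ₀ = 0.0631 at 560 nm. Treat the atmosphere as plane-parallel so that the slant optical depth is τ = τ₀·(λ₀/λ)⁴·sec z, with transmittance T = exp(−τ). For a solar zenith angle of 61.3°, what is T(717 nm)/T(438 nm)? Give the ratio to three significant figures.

1.35

Airmass: sec 61.3° = 2.0824.
τ(717 nm) = 0.0631 × (560/717)⁴ × 2.0824 = 0.0631 × 0.3721 × 2.0824 = 0.0489.
τ(438 nm) = 0.0631 × (560/438)⁴ × 2.0824 = 0.0631 × 2.6721 × 2.0824 = 0.3511.
T(717)/T(438) = exp(τ_B − τ_A) = exp(0.3022) = 1.3529.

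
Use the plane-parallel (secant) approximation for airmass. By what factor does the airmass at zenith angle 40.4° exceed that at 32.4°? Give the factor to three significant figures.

1.11

X(40.4°)/X(32.4°) = sec 40.4° / sec 32.4° = cos 32.4° / cos 40.4° = 0.8443/0.7615 = 1.1087.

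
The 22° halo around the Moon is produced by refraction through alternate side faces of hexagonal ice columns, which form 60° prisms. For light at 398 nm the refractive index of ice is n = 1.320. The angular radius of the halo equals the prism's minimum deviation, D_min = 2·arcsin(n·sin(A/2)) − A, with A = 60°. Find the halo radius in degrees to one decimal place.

22.6°

n·sin(A/2) = 1.320 × sin 30° = 1.320 × 0.5000 = 0.6600.
D_min = 2·arcsin(0.6600) − 60° = 2 × 41.300° − 60° = 22.600°.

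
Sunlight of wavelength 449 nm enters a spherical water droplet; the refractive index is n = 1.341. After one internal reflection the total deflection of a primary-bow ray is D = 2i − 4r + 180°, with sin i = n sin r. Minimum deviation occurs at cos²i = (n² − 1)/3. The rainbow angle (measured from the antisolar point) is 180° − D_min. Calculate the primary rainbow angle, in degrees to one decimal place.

40.9°

cos²i = (1.79828 − 1)/3 = 0.26609; i = arccos(0.51584) = 58.946°.
sin r = sin 58.946°/1.341 = 0.63884; r = 39.705°.
D_min = 2·58.946° − 4·39.705° + 180° = 139.071°.
Rainbow angle = 180° − D_min = 40.929°.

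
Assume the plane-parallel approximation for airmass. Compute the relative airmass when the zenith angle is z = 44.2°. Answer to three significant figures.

X = sec z = 1/cos 44.2° = 1/0.7169 = 1.3949.

1.39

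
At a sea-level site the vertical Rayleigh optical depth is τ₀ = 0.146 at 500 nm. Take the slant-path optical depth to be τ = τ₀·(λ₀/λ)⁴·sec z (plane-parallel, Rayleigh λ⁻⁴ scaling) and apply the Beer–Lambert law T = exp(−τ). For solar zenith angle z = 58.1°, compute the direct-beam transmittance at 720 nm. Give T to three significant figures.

0.938

sec 58.1° = 1.8924.
τ = 0.146 × (500/720)⁴ × 1.8924 = 0.146 × 0.2326 × 1.8924 = 0.0643.
T = exp(−0.0643) = 0.9378.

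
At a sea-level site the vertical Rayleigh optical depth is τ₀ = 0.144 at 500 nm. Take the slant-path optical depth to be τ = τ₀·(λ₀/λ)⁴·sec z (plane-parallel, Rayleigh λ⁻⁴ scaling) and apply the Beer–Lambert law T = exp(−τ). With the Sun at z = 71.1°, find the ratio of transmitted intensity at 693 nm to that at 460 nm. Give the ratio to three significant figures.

1.65

Airmass: sec 71.1° = 3.0872.
τ(693 nm) = 0.144 × (500/693)⁴ × 3.0872 = 0.144 × 0.2710 × 3.0872 = 0.1205.
τ(460 nm) = 0.144 × (500/460)⁴ × 3.0872 = 0.144 × 1.3959 × 3.0872 = 0.6206.
T(693)/T(460) = exp(τ_B − τ_A) = exp(0.5001) = 1.6489.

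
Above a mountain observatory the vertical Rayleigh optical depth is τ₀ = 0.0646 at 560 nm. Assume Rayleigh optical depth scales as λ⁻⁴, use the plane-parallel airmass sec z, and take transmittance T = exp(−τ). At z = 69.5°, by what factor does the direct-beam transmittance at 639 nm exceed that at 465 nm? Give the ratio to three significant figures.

Airmass: sec 69.5° = 2.8555.
τ(639 nm) = 0.0646 × (560/639)⁴ × 2.8555 = 0.0646 × 0.5899 × 2.8555 = 0.1088.
τ(465 nm) = 0.0646 × (560/465)⁴ × 2.8555 = 0.0646 × 2.1035 × 2.8555 = 0.3880.
T(639)/T(465) = exp(τ_B − τ_A) = exp(0.2792) = 1.3221.

1.32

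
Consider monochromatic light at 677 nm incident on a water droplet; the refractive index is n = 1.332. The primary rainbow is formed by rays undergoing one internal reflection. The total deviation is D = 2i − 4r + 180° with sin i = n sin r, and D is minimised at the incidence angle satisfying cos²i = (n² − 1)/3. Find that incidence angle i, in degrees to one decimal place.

59.5°

cos²i = (1.332² − 1)/3 = (1.77422 − 1)/3 = 0.25807.
cos i = 0.50801, so i = 59.469°.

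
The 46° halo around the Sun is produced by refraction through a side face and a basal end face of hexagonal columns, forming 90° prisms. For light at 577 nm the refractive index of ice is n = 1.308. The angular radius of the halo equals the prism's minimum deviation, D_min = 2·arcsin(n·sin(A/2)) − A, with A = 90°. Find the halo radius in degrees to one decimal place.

n·sin(A/2) = 1.308 × sin 45° = 1.308 × 0.7071 = 0.9249.
D_min = 2·arcsin(0.9249) − 90° = 2 × 67.653° − 90° = 45.305°.

45.3°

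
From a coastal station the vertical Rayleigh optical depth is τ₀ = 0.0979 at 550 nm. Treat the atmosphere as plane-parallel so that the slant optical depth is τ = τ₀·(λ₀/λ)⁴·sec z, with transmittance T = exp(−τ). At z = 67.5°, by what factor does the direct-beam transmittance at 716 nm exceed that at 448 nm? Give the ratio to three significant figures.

1.64

Airmass: sec 67.5° = 2.6131.
τ(716 nm) = 0.0979 × (550/716)⁴ × 2.6131 = 0.0979 × 0.3482 × 2.6131 = 0.0891.
τ(448 nm) = 0.0979 × (550/448)⁴ × 2.6131 = 0.0979 × 2.2716 × 2.6131 = 0.5811.
T(716)/T(448) = exp(τ_B − τ_A) = exp(0.4921) = 1.6357.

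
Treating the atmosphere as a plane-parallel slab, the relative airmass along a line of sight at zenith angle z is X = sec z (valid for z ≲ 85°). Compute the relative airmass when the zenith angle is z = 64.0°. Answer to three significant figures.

X = sec z = 1/cos 64.0° = 1/0.4384 = 2.2812.

2.28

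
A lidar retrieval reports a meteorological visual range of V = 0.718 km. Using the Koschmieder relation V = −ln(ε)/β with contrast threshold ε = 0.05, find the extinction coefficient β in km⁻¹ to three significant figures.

β = −ln(0.05) / V = 2.996 / 0.718 = 4.1723 km⁻¹.

4.17 km⁻¹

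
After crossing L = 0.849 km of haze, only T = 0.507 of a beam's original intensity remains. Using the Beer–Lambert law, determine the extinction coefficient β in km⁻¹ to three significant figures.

0.800 km⁻¹

Beer–Lambert: T = exp(−βL) ⇒ β = −ln(T)/L = −ln(0.507)/0.849 = 0.6792/0.849 = 0.8001 km⁻¹.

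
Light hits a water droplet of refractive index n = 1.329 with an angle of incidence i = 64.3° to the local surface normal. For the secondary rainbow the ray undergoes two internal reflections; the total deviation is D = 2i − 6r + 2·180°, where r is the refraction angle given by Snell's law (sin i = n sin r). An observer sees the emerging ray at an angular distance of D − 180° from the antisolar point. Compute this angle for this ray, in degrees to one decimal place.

52.5°

sin r = sin 64.3° / 1.329 = 0.9011/1.329 = 0.6780; r = 42.69°.
D = 2·64.3° − 6·42.69° + 2·180° = 128.60° − 256.13° + 360° = 232.47°.
Angle from antisolar point = D − 180° = 52.47°.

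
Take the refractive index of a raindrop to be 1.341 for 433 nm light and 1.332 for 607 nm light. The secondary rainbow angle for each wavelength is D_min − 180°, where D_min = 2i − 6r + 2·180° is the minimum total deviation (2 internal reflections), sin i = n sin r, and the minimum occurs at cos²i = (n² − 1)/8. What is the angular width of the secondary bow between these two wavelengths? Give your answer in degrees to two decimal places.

2.34°

At 433 nm (n = 1.341): cos²i = 0.09979 → i = 71.586°, r = 45.034°, D_min = 232.966°, rainbow angle = 52.966°.
At 607 nm (n = 1.332): cos²i = 0.09678 → i = 71.875°, r = 45.520°, D_min = 230.628°, rainbow angle = 50.628°.
Angular width = |52.966° − 50.628°| = 2.337°.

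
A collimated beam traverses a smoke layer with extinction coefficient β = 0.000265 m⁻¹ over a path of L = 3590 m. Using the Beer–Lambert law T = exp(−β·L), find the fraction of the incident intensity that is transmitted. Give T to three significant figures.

0.386

τ = β·L = 0.000265 × 3590 = 0.9513.
T = exp(−0.9513) = 0.3862.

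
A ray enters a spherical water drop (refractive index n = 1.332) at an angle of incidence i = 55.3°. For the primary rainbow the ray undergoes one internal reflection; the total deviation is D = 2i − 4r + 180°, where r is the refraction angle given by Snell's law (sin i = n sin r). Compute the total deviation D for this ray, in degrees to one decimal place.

138.1°

sin r = sin 55.3° / 1.332 = 0.8221/1.332 = 0.6172; r = 38.11°.
D = 2·55.3° − 4·38.11° + 180° = 110.60° − 152.46° + 180° = 138.14°.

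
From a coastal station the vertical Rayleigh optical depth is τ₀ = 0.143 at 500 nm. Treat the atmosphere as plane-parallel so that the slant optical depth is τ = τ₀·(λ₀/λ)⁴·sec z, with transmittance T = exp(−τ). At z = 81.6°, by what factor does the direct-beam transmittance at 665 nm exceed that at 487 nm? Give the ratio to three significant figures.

2.17

Airmass: sec 81.6° = 6.8454.
τ(665 nm) = 0.143 × (500/665)⁴ × 6.8454 = 0.143 × 0.3196 × 6.8454 = 0.3128.
τ(487 nm) = 0.143 × (500/487)⁴ × 6.8454 = 0.143 × 1.1111 × 6.8454 = 1.0877.
T(665)/T(487) = exp(τ_B − τ_A) = exp(0.7748) = 2.1702.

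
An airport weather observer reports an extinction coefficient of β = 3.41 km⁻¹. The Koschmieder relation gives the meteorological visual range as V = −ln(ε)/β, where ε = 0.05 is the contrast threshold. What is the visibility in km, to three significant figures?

0.879 km

V = −ln(0.05) / 3.41 = 2.996 / 3.41 = 0.8785 km.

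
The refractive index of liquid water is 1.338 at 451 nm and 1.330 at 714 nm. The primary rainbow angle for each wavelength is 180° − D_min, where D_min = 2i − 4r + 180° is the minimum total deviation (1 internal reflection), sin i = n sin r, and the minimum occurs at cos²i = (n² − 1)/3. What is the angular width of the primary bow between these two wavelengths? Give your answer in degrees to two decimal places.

1.16°

At 451 nm (n = 1.338): cos²i = 0.26341 → i = 59.120°, r = 39.899°, D_min = 138.643°, rainbow angle = 41.357°.
At 714 nm (n = 1.330): cos²i = 0.25630 → i = 59.585°, r = 40.422°, D_min = 137.484°, rainbow angle = 42.516°.
Angular width = |41.357° − 42.516°| = 1.160°.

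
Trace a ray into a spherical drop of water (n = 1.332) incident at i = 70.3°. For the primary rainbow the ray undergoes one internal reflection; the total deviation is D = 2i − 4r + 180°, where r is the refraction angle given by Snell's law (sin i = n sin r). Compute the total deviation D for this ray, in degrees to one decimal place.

sin r = sin 70.3° / 1.332 = 0.9415/1.332 = 0.7068; r = 44.98°.
D = 2·70.3° − 4·44.98° + 180° = 140.60° − 179.90° + 180° = 140.70°.

140.7°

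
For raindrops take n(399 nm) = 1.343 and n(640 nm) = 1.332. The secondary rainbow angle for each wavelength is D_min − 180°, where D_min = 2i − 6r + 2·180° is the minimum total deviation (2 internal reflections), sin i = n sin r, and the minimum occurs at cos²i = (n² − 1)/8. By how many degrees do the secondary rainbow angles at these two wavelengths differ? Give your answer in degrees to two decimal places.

At 399 nm (n = 1.343): cos²i = 0.10046 → i = 71.522°, r = 44.928°, D_min = 233.478°, rainbow angle = 53.478°.
At 640 nm (n = 1.332): cos²i = 0.09678 → i = 71.875°, r = 45.520°, D_min = 230.628°, rainbow angle = 50.628°.
Angular width = |53.478° − 50.628°| = 2.849°.

2.85°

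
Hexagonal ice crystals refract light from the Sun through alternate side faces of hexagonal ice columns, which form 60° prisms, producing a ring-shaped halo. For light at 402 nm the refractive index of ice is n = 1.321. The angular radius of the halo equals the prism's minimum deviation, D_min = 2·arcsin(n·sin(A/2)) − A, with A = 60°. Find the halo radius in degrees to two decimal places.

22.68°

n·sin(A/2) = 1.321 × sin 30° = 1.321 × 0.5000 = 0.6605.
D_min = 2·arcsin(0.6605) − 60° = 2 × 41.338° − 60° = 22.676°.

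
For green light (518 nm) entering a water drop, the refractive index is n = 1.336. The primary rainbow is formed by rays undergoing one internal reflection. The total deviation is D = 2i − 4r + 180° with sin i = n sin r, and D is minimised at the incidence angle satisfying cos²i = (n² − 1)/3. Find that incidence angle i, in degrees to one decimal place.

cos²i = (1.336² − 1)/3 = (1.78490 − 1)/3 = 0.26163.
cos i = 0.51150, so i = 59.236°.

59.2°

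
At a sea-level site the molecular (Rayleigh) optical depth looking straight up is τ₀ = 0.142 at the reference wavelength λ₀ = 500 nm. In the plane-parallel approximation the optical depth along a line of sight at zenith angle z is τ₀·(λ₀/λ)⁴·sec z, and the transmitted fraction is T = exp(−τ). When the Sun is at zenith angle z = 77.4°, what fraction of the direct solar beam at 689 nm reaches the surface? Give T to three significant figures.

sec 77.4° = 4.5841.
τ = 0.142 × (500/689)⁴ × 4.5841 = 0.142 × 0.2773 × 4.5841 = 0.1805.
T = exp(−0.1805) = 0.8348.

0.835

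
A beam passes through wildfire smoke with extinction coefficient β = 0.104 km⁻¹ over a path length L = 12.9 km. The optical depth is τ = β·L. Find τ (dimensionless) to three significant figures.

1.34

τ = β·L = 0.104 × 12.9 = 1.3416.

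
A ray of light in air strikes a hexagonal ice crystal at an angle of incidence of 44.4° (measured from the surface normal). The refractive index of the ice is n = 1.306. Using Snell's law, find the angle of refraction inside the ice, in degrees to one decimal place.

32.4°

Snell: sin θ_r = sin θ_i / n = sin 44.4° / 1.306 = 0.6997 / 1.306 = 0.5357.
θ_r = arcsin(0.5357) = 32.39°.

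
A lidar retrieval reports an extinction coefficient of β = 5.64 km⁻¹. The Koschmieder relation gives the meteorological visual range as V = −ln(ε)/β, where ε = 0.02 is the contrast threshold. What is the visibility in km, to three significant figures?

V = −ln(0.02) / 5.64 = 3.912 / 5.64 = 0.6936 km.

0.694 km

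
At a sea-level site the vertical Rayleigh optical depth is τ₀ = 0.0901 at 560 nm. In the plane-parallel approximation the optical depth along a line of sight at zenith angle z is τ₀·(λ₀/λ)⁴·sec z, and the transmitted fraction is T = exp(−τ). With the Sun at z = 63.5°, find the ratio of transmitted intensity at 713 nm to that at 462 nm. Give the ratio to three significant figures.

1.43

Airmass: sec 63.5° = 2.2412.
τ(713 nm) = 0.0901 × (560/713)⁴ × 2.2412 = 0.0901 × 0.3805 × 2.2412 = 0.0768.
τ(462 nm) = 0.0901 × (560/462)⁴ × 2.2412 = 0.0901 × 2.1587 × 2.2412 = 0.4359.
T(713)/T(462) = exp(τ_B − τ_A) = exp(0.3591) = 1.4320.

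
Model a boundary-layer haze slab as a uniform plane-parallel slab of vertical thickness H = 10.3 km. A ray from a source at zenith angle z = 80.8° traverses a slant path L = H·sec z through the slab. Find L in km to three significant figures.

64.4 km

sec z = 1/cos 80.8° = 6.2546.
L = 10.3 × 6.2546 = 64.423 km.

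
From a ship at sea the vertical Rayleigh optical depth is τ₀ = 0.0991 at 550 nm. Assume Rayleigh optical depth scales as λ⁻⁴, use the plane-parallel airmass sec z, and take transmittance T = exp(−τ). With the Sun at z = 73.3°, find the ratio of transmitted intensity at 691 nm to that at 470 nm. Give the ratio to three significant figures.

1.66

Airmass: sec 73.3° = 3.4799.
τ(691 nm) = 0.0991 × (550/691)⁴ × 3.4799 = 0.0991 × 0.4014 × 3.4799 = 0.1384.
τ(470 nm) = 0.0991 × (550/470)⁴ × 3.4799 = 0.0991 × 1.8753 × 3.4799 = 0.6467.
T(691)/T(470) = exp(τ_B − τ_A) = exp(0.5083) = 1.6624.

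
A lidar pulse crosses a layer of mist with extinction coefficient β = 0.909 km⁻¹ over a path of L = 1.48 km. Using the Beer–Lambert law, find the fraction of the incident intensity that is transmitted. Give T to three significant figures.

0.260

τ = β·L = 0.909 × 1.48 = 1.3453.
T = exp(−1.3453) = 0.2605.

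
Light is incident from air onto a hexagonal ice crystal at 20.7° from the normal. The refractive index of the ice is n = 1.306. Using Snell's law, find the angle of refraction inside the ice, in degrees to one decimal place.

15.7°

Snell: sin θ_r = sin θ_i / n = sin 20.7° / 1.306 = 0.3535 / 1.306 = 0.2707.
θ_r = arcsin(0.2707) = 15.70°.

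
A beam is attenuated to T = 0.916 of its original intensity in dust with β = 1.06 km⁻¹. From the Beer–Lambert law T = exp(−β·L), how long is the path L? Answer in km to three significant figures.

Beer–Lambert: T = exp(−βL) ⇒ L = −ln(T)/β = −ln(0.916)/1.06 = 0.0877/1.06 = 0.08277 km.

0.0828 km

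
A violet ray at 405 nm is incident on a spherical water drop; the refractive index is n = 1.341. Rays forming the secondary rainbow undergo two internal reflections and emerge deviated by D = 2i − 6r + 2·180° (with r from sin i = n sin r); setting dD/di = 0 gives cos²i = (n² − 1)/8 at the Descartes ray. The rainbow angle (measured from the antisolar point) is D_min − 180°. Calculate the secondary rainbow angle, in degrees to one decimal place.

53.0°

cos²i = (1.79828 − 1)/8 = 0.09979; i = arccos(0.31589) = 71.586°.
sin r = sin 71.586°/1.341 = 0.70753; r = 45.034°.
D_min = 2·71.586° − 6·45.034° + 360° = 232.966°.
Rainbow angle = D_min − 180° = 52.966°.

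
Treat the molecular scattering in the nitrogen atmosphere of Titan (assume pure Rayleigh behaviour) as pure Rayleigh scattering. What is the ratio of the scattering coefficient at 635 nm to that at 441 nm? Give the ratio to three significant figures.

0.233

Rayleigh scattering ∝ λ⁻⁴, so the ratio of coefficients is the inverse fourth power of the wavelength ratio.
σ(635)/σ(441) = (441/635)⁴ = (0.6945)⁴ = 0.2326.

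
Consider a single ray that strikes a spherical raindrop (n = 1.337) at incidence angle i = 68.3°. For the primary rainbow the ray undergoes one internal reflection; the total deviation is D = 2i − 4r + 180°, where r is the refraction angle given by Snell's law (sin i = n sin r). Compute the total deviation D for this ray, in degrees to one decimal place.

140.5°

sin r = sin 68.3° / 1.337 = 0.9291/1.337 = 0.6949; r = 44.02°.
D = 2·68.3° − 4·44.02° + 180° = 136.60° − 176.09° + 180° = 140.51°.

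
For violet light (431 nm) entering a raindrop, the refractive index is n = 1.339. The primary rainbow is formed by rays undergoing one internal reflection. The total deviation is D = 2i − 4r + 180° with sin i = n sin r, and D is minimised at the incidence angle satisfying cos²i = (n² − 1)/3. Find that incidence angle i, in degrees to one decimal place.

cos²i = (1.339² − 1)/3 = (1.79292 − 1)/3 = 0.26431.
cos i = 0.51411, so i = 59.062°.

59.1°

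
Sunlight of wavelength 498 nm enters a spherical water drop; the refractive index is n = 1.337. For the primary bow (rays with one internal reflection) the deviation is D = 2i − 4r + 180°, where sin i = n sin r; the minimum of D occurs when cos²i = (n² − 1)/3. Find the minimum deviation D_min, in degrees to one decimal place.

cos²i = (1.78757 − 1)/3 = 0.26252; i = arccos(0.51237) = 59.178°.
sin r = sin 59.178°/1.337 = 0.64231; r = 39.964°.
D_min = 2·59.178° − 4·39.964° + 180° = 138.500°.

138.5°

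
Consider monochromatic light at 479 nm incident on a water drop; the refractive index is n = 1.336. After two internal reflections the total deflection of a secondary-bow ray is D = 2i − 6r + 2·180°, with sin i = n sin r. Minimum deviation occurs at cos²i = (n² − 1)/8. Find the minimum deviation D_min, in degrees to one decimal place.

231.7°

cos²i = (1.78490 − 1)/8 = 0.09811; i = arccos(0.31323) = 71.746°.
sin r = sin 71.746°/1.336 = 0.71084; r = 45.303°.
D_min = 2·71.746° − 6·45.303° + 360° = 231.674°.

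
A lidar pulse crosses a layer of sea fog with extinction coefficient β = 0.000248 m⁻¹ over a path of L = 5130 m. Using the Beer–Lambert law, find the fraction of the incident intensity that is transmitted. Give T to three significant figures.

τ = β·L = 0.000248 × 5130 = 1.2722.
T = exp(−1.2722) = 0.2802.

0.280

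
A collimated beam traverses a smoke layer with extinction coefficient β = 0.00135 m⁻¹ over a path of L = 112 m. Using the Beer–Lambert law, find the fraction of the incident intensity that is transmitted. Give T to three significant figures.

τ = β·L = 0.00135 × 112 = 0.1512.
T = exp(−0.1512) = 0.8597.

0.860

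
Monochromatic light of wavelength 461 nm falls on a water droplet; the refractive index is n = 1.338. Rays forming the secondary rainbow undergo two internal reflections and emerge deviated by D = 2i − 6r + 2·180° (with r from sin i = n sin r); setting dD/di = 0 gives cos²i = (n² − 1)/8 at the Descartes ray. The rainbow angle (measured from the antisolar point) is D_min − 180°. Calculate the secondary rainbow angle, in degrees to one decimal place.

52.2°

cos²i = (1.79024 − 1)/8 = 0.09878; i = arccos(0.31429) = 71.682°.
sin r = sin 71.682°/1.338 = 0.70951; r = 45.195°.
D_min = 2·71.682° − 6·45.195° + 360° = 232.193°.
Rainbow angle = D_min − 180° = 52.193°.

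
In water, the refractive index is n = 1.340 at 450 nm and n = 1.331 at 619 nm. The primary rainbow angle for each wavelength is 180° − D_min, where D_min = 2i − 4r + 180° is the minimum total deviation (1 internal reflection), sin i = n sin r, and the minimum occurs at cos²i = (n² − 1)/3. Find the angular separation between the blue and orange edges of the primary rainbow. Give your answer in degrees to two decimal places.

1.30°

At 450 nm (n = 1.340): cos²i = 0.26520 → i = 59.004°, r = 39.770°, D_min = 138.929°, rainbow angle = 41.071°.
At 619 nm (n = 1.331): cos²i = 0.25719 → i = 59.527°, r = 40.356°, D_min = 137.630°, rainbow angle = 42.370°.
Angular width = |41.071° − 42.370°| = 1.299°.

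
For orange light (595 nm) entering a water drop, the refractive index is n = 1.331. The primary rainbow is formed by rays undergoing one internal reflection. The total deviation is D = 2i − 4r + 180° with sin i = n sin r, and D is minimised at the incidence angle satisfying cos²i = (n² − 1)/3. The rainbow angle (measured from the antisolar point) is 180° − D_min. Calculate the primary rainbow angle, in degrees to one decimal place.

42.4°

cos²i = (1.77156 − 1)/3 = 0.25719; i = arccos(0.50714) = 59.527°.
sin r = sin 59.527°/1.331 = 0.64753; r = 40.356°.
D_min = 2·59.527° − 4·40.356° + 180° = 137.630°.
Rainbow angle = 180° − D_min = 42.370°.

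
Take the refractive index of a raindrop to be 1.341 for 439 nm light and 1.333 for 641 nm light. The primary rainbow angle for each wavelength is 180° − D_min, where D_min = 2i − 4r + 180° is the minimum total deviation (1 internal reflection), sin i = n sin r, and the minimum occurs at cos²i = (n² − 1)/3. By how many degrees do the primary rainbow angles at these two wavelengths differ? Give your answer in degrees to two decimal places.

At 439 nm (n = 1.341): cos²i = 0.26609 → i = 58.946°, r = 39.705°, D_min = 139.071°, rainbow angle = 40.929°.
At 641 nm (n = 1.333): cos²i = 0.25896 → i = 59.410°, r = 40.225°, D_min = 137.922°, rainbow angle = 42.078°.
Angular width = |40.929° − 42.078°| = 1.149°.

1.15°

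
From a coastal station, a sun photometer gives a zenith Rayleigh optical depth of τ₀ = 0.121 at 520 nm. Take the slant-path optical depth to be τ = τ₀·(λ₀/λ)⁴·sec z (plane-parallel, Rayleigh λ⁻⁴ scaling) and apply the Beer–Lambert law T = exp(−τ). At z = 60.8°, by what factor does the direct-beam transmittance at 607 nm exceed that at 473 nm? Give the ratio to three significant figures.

Airmass: sec 60.8° = 2.0498.
τ(607 nm) = 0.121 × (520/607)⁴ × 2.0498 = 0.121 × 0.5386 × 2.0498 = 0.1336.
τ(473 nm) = 0.121 × (520/473)⁴ × 2.0498 = 0.121 × 1.4607 × 2.0498 = 0.3623.
T(607)/T(473) = exp(τ_B − τ_A) = exp(0.2287) = 1.2570.

1.26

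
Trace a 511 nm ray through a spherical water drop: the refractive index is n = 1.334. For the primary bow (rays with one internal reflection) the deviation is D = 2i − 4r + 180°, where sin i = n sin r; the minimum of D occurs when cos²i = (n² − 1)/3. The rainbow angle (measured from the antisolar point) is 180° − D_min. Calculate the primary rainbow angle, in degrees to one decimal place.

41.9°

cos²i = (1.77956 − 1)/3 = 0.25985; i = arccos(0.50976) = 59.352°.
sin r = sin 59.352°/1.334 = 0.64492; r = 40.159°.
D_min = 2·59.352° − 4·40.159° + 180° = 138.067°.
Rainbow angle = 180° − D_min = 41.933°.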